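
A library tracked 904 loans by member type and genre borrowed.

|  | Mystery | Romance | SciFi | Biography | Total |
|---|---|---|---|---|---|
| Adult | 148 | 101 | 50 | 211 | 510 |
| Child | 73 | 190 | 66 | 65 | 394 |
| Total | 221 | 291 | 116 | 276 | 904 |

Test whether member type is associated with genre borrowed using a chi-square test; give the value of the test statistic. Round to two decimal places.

Grand total N = 904.
Expected counts (row total × column total / N):
  Adult, Mystery: 510×221/904 = 124.679
  Adult, Romance: 510×291/904 = 164.170
  Adult, SciFi: 510×116/904 = 65.442
  Adult, Biography: 510×276/904 = 155.708
  Child, Mystery: 394×221/904 = 96.321
  Child, Romance: 394×291/904 = 126.830
  Child, SciFi: 394×116/904 = 50.558
  Child, Biography: 394×276/904 = 120.292
Contributions (O − E)²/E:
  (148 − 124.679)²/124.679 = 4.3622
  (101 − 164.170)²/164.170 = 24.3068
  (50 − 65.442)²/65.442 = 3.6438
  (211 − 155.708)²/155.708 = 19.6342
  (73 − 96.321)²/96.321 = 5.6464
  (190 − 126.830)²/126.830 = 31.4630
  (66 − 50.558)²/50.558 = 4.7165
  (65 − 120.292)²/120.292 = 25.4149
χ² = 4.3622 + 24.3068 + 3.6438 + 19.6342 + 5.6464 + 31.4630 + 4.7165 + 25.4149 = 119.19

119.19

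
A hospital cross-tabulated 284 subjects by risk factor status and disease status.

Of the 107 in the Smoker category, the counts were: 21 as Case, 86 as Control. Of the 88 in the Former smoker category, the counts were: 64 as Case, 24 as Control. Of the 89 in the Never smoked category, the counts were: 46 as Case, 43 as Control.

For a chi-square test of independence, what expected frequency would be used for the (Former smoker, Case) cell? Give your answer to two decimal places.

40.59

Row total (Former smoker) = 88; column total (Case) = 131; grand total N = 284.
Expected count = (row total × column total) / N = 88 × 131 / 284 = 40.59.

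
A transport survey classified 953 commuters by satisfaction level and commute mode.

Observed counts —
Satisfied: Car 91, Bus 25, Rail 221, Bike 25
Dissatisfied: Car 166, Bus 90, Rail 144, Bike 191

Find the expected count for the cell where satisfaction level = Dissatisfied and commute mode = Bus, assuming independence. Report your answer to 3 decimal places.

71.317

Row total (Dissatisfied) = 591; column total (Bus) = 115; grand total N = 953.
Expected count = (row total × column total) / N = 591 × 115 / 953 = 71.317.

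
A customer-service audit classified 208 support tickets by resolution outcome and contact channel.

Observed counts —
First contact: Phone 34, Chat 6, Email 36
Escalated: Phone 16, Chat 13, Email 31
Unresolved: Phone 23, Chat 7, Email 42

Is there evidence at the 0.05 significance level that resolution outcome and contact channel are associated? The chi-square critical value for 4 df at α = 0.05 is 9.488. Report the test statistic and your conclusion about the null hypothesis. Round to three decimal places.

Row totals: 76, 60, 72. Column totals: 73, 26, 109. Grand total N = 208.
Expected counts (row total × column total / N):
  First contact, Phone: 76×73/208 = 26.6731
  First contact, Chat: 76×26/208 = 9.5000
  First contact, Email: 76×109/208 = 39.8269
  Escalated, Phone: 60×73/208 = 21.0577
  Escalated, Chat: 60×26/208 = 7.5000
  Escalated, Email: 60×109/208 = 31.4423
  Unresolved, Phone: 72×73/208 = 25.2692
  Unresolved, Chat: 72×26/208 = 9.0000
  Unresolved, Email: 72×109/208 = 37.7308
Contributions (O − E)²/E:
  (34 − 26.6731)²/26.6731 = 2.0126
  (6 − 9.5000)²/9.5000 = 1.2895
  (36 − 39.8269)²/39.8269 = 0.3677
  (16 − 21.0577)²/21.0577 = 1.2148
  (13 − 7.5000)²/7.5000 = 4.0333
  (31 − 31.4423)²/31.4423 = 0.0062
  (23 − 25.2692)²/25.2692 = 0.2038
  (7 − 9.0000)²/9.0000 = 0.4444
  (42 − 37.7308)²/37.7308 = 0.4831
χ² = 2.0126 + 1.2895 + 0.3677 + 1.2148 + 4.0333 + 0.0062 + 0.2038 + 0.4444 + 0.4831 = 10.055
df = (3−1)(3−1) = 4. Since 10.055 > 9.488, reject the null hypothesis of independence at α = 0.05.

10.055; reject H₀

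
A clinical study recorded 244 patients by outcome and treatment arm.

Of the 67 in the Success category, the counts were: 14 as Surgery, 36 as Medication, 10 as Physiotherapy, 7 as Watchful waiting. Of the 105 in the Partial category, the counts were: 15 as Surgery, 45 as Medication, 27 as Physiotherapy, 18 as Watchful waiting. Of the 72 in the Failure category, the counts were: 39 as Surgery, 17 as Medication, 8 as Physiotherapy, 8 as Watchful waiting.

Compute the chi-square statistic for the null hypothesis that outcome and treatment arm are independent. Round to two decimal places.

41.51

Row totals: 67, 105, 72. Column totals: 68, 98, 45, 33. Grand total N = 244.
Expected counts (row total × column total / N):
  Success, Surgery: 67×68/244 = 18.672
  Success, Medication: 67×98/244 = 26.910
  Success, Physiotherapy: 67×45/244 = 12.357
  Success, Watchful waiting: 67×33/244 = 9.061
  Partial, Surgery: 105×68/244 = 29.262
  Partial, Medication: 105×98/244 = 42.172
  Partial, Physiotherapy: 105×45/244 = 19.365
  Partial, Watchful waiting: 105×33/244 = 14.201
  Failure, Surgery: 72×68/244 = 20.066
  Failure, Medication: 72×98/244 = 28.918
  Failure, Physiotherapy: 72×45/244 = 13.279
  Failure, Watchful waiting: 72×33/244 = 9.738
Contributions (O − E)²/E:
  (14 − 18.672)²/18.672 = 1.1690
  (36 − 26.910)²/26.910 = 3.0705
  (10 − 12.357)²/12.357 = 0.4496
  (7 − 9.061)²/9.061 = 0.4688
  (15 − 29.262)²/29.262 = 6.9512
  (45 − 42.172)²/42.172 = 0.1896
  (27 − 19.365)²/19.365 = 3.0102
  (18 − 14.201)²/14.201 = 1.0163
  (39 − 20.066)²/20.066 = 17.8659
  (17 − 28.918)²/28.918 = 4.9118
  (8 − 13.279)²/13.279 = 2.0986
  (8 − 9.738)²/9.738 = 0.3102
χ² = 1.1690 + 3.0705 + 0.4496 + 0.4688 + 6.9512 + 0.1896 + 3.0102 + 1.0163 + 17.8659 + 4.9118 + 2.0986 + 0.3102 = 41.51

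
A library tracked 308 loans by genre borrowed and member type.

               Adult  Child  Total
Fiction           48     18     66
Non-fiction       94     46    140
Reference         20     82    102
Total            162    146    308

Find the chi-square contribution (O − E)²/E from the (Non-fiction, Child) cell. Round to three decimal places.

Row total (Non-fiction) = 140; column total (Child) = 146; N = 308.
Expected count E = 140 × 146 / 308 = 66.3636.
Contribution = (O − E)²/E = (46 − 66.3636)² / 66.3636 = 6.249.

6.249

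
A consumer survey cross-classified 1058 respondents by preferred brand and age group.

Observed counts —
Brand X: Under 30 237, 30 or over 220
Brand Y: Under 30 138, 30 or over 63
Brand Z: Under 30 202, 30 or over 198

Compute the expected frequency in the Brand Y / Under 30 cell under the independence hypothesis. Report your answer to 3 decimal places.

Row total (Brand Y) = 201; column total (Under 30) = 577; grand total N = 1058.
Expected count = (row total × column total) / N = 201 × 577 / 1058 = 109.619.

109.619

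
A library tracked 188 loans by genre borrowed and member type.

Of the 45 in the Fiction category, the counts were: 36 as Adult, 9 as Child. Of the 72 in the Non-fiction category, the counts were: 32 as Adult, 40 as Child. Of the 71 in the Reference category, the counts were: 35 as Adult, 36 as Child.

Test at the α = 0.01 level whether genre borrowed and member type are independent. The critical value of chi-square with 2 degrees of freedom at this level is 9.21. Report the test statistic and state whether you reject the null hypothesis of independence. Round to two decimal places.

Row totals: 45, 72, 71. Column totals: 103, 85. Grand total N = 188.
Expected counts (row total × column total / N):
  Fiction, Adult: 45×103/188 = 24.654
  Fiction, Child: 45×85/188 = 20.346
  Non-fiction, Adult: 72×103/188 = 39.447
  Non-fiction, Child: 72×85/188 = 32.553
  Reference, Adult: 71×103/188 = 38.899
  Reference, Child: 71×85/188 = 32.101
Contributions (O − E)²/E:
  (36 − 24.654)²/24.654 = 5.2215
  (9 − 20.346)²/20.346 = 6.3271
  (32 − 39.447)²/39.447 = 1.4059
  (40 − 32.553)²/32.553 = 1.7036
  (35 − 38.899)²/38.899 = 0.3908
  (36 − 32.101)²/32.101 = 0.4736
χ² = 5.2215 + 6.3271 + 1.4059 + 1.7036 + 0.3908 + 0.4736 = 15.52
df = (3−1)(2−1) = 2. Since 15.52 > 9.21, reject the null hypothesis of independence at α = 0.01.

15.52; reject H₀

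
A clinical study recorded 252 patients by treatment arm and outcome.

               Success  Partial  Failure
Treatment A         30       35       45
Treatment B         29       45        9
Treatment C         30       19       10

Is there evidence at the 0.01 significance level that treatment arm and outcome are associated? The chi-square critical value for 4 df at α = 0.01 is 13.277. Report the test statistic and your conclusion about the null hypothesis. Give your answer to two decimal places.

Row totals: 110, 83, 59. Column totals: 89, 99, 64. Grand total N = 252.
Expected counts (row total × column total / N):
  Treatment A, Success: 110×89/252 = 38.8492
  Treatment A, Partial: 110×99/252 = 43.2143
  Treatment A, Failure: 110×64/252 = 27.9365
  Treatment B, Success: 83×89/252 = 29.3135
  Treatment B, Partial: 83×99/252 = 32.6071
  Treatment B, Failure: 83×64/252 = 21.0794
  Treatment C, Success: 59×89/252 = 20.8373
  Treatment C, Partial: 59×99/252 = 23.1786
  Treatment C, Failure: 59×64/252 = 14.9841
Contributions (O − E)²/E:
  (30 − 38.8492)²/38.8492 = 2.0157
  (35 − 43.2143)²/43.2143 = 1.5614
  (45 − 27.9365)²/27.9365 = 10.4223
  (29 − 29.3135)²/29.3135 = 0.0034
  (45 − 32.6071)²/32.6071 = 4.7101
  (9 − 21.0794)²/21.0794 = 6.9220
  (30 − 20.8373)²/20.8373 = 4.0291
  (19 − 23.1786)²/23.1786 = 0.7533
  (10 − 14.9841)²/14.9841 = 1.6578
χ² = 2.0157 + 1.5614 + 10.4223 + 0.0034 + 4.7101 + 6.9220 + 4.0291 + 0.7533 + 1.6578 = 32.08
df = (3−1)(3−1) = 4. Since 32.08 > 13.277, reject the null hypothesis of independence at α = 0.01.

32.08; reject H₀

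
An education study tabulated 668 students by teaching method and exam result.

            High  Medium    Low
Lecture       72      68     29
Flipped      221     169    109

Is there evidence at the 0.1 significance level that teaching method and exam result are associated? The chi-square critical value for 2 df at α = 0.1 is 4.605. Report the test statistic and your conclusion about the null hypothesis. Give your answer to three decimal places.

2.866; fail to reject H₀

Row totals: 169, 499. Column totals: 293, 237, 138. Grand total N = 668.
Expected counts (row total × column total / N):
  Lecture, High: 169×293/668 = 74.1272
  Lecture, Medium: 169×237/668 = 59.9596
  Lecture, Low: 169×138/668 = 34.9132
  Flipped, High: 499×293/668 = 218.8728
  Flipped, Medium: 499×237/668 = 177.0404
  Flipped, Low: 499×138/668 = 103.0868
Contributions (O − E)²/E:
  (72 − 74.1272)²/74.1272 = 0.0610
  (68 − 59.9596)²/59.9596 = 1.0782
  (29 − 34.9132)²/34.9132 = 1.0015
  (221 − 218.8728)²/218.8728 = 0.0207
  (169 − 177.0404)²/177.0404 = 0.3652
  (109 − 103.0868)²/103.0868 = 0.3392
χ² = 0.0610 + 1.0782 + 1.0015 + 0.0207 + 0.3652 + 0.3392 = 2.866
df = (2−1)(3−1) = 2. Since 2.866 < 4.605, fail to reject the null hypothesis of independence at α = 0.1.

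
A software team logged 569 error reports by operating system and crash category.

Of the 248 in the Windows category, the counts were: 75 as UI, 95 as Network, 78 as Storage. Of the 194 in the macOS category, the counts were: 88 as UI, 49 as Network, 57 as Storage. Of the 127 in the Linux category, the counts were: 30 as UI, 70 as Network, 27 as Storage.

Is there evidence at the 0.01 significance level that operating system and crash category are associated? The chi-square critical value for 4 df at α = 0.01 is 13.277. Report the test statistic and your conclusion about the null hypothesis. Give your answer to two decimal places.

Row totals: 248, 194, 127. Column totals: 193, 214, 162. Grand total N = 569.
Expected counts (row total × column total / N):
  Windows, UI: 248×193/569 = 84.120
  Windows, Network: 248×214/569 = 93.272
  Windows, Storage: 248×162/569 = 70.608
  macOS, UI: 194×193/569 = 65.803
  macOS, Network: 194×214/569 = 72.963
  macOS, Storage: 194×162/569 = 55.234
  Linux, UI: 127×193/569 = 43.077
  Linux, Network: 127×214/569 = 47.764
  Linux, Storage: 127×162/569 = 36.158
Contributions (O − E)²/E:
  (75 − 84.120)²/84.120 = 0.9888
  (95 − 93.272)²/93.272 = 0.0320
  (78 − 70.608)²/70.608 = 0.7739
  (88 − 65.803)²/65.803 = 7.4876
  (49 − 72.963)²/72.963 = 7.8701
  (57 − 55.234)²/55.234 = 0.0565
  (30 − 43.077)²/43.077 = 3.9698
  (70 − 47.764)²/47.764 = 10.3517
  (27 − 36.158)²/36.158 = 2.3195
χ² = 0.9888 + 0.0320 + 0.7739 + 7.4876 + 7.8701 + 0.0565 + 3.9698 + 10.3517 + 2.3195 = 33.85
df = (3−1)(3−1) = 4. Since 33.85 > 13.277, reject the null hypothesis of independence at α = 0.01.

33.85; reject H₀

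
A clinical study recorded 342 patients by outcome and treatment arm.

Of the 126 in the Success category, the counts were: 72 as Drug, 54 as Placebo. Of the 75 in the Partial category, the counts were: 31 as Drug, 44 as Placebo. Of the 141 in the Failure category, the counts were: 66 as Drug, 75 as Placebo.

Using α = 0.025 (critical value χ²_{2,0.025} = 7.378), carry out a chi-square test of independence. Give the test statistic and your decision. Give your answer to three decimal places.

Row totals: 126, 75, 141. Column totals: 169, 173. Grand total N = 342.
Expected counts (row total × column total / N):
  Success, Drug: 126×169/342 = 62.2632
  Success, Placebo: 126×173/342 = 63.7368
  Partial, Drug: 75×169/342 = 37.0614
  Partial, Placebo: 75×173/342 = 37.9386
  Failure, Drug: 141×169/342 = 69.6754
  Failure, Placebo: 141×173/342 = 71.3246
Contributions (O − E)²/E:
  (72 − 62.2632)²/62.2632 = 1.5227
  (54 − 63.7368)²/63.7368 = 1.4874
  (31 − 37.0614)²/37.0614 = 0.9913
  (44 − 37.9386)²/37.9386 = 0.9684
  (66 − 69.6754)²/69.6754 = 0.1939
  (75 − 71.3246)²/71.3246 = 0.1894
χ² = 1.5227 + 1.4874 + 0.9913 + 0.9684 + 0.1939 + 0.1894 = 5.353
df = (3−1)(2−1) = 2. Since 5.353 < 7.378, fail to reject the null hypothesis of independence at α = 0.025.

5.353; fail to reject H₀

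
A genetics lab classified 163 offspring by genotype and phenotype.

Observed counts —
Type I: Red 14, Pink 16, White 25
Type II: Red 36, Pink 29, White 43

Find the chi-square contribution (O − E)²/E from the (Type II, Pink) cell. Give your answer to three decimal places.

Row total (Type II) = 108; column total (Pink) = 45; N = 163.
Expected count E = 108 × 45 / 163 = 29.8160.
Contribution = (O − E)²/E = (29 − 29.8160)² / 29.8160 = 0.022.

0.022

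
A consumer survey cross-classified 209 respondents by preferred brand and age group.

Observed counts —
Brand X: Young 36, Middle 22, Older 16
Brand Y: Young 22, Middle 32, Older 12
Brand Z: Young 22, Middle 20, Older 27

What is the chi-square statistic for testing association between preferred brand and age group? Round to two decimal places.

Row totals: 74, 66, 69. Column totals: 80, 74, 55. Grand total N = 209.
Expected counts (row total × column total / N):
  Brand X, Young: 74×80/209 = 28.325
  Brand X, Middle: 74×74/209 = 26.201
  Brand X, Older: 74×55/209 = 19.474
  Brand Y, Young: 66×80/209 = 25.263
  Brand Y, Middle: 66×74/209 = 23.368
  Brand Y, Older: 66×55/209 = 17.368
  Brand Z, Young: 69×80/209 = 26.411
  Brand Z, Middle: 69×74/209 = 24.431
  Brand Z, Older: 69×55/209 = 18.158
Contributions (O − E)²/E:
  (36 − 28.325)²/28.325 = 2.0796
  (22 − 26.201)²/26.201 = 0.6736
  (16 − 19.474)²/19.474 = 0.6197
  (22 − 25.263)²/25.263 = 0.4215
  (32 − 23.368)²/23.368 = 3.1886
  (12 − 17.368)²/17.368 = 1.6591
  (22 − 26.411)²/26.411 = 0.7367
  (20 − 24.431)²/24.431 = 0.8036
  (27 − 18.158)²/18.158 = 4.3056
χ² = 2.0796 + 0.6736 + 0.6197 + 0.4215 + 3.1886 + 1.6591 + 0.7367 + 0.8036 + 4.3056 = 14.49

14.49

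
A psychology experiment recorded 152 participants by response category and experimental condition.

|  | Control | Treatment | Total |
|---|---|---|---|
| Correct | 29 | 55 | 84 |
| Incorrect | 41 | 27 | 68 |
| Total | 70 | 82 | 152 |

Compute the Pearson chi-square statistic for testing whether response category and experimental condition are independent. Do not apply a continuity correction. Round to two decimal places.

10.05

Grand total N = 152.
Expected counts (row total × column total / N):
  Correct, Control: 84×70/152 = 38.6842
  Correct, Treatment: 84×82/152 = 45.3158
  Incorrect, Control: 68×70/152 = 31.3158
  Incorrect, Treatment: 68×82/152 = 36.6842
Contributions (O − E)²/E:
  (29 − 38.6842)²/38.6842 = 2.4243
  (55 − 45.3158)²/45.3158 = 2.0696
  (41 − 31.3158)²/31.3158 = 2.9948
  (27 − 36.6842)²/36.6842 = 2.5565
χ² = 2.4243 + 2.0696 + 2.9948 + 2.5565 = 10.05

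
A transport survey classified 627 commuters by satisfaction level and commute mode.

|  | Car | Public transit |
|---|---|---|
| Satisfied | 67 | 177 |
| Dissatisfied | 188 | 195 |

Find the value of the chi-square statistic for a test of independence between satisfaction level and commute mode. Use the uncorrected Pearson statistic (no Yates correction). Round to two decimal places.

28.89

Row totals: 244, 383. Column totals: 255, 372. Grand total N = 627.
Expected counts (row total × column total / N):
  Satisfied, Car: 244×255/627 = 99.234
  Satisfied, Public transit: 244×372/627 = 144.766
  Dissatisfied, Car: 383×255/627 = 155.766
  Dissatisfied, Public transit: 383×372/627 = 227.234
Contributions (O − E)²/E:
  (67 − 99.234)²/99.234 = 10.4705
  (177 − 144.766)²/144.766 = 7.1773
  (188 − 155.766)²/155.766 = 6.6705
  (195 − 227.234)²/227.234 = 4.5725
χ² = 10.4705 + 7.1773 + 6.6705 + 4.5725 = 28.89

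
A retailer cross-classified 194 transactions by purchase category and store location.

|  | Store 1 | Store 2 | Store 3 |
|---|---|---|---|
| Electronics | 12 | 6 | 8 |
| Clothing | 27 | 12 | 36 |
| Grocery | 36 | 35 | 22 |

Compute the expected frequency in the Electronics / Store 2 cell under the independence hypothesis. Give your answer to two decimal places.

7.10

Row total (Electronics) = 26; column total (Store 2) = 53; grand total N = 194.
Expected count = (row total × column total) / N = 26 × 53 / 194 = 7.10.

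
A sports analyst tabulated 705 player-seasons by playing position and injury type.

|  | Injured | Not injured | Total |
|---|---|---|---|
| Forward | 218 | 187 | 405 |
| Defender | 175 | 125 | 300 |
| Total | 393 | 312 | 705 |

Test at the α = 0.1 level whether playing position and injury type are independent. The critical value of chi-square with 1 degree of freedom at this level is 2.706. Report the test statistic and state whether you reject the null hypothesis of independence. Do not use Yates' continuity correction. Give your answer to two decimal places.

1.42; fail to reject H₀

Grand total N = 705.
Expected counts (row total × column total / N):
  Forward, Injured: 405×393/705 = 225.766
  Forward, Not injured: 405×312/705 = 179.234
  Defender, Injured: 300×393/705 = 167.234
  Defender, Not injured: 300×312/705 = 132.766
Contributions (O − E)²/E:
  (218 − 225.766)²/225.766 = 0.2671
  (187 − 179.234)²/179.234 = 0.3365
  (175 − 167.234)²/167.234 = 0.3606
  (125 − 132.766)²/132.766 = 0.4543
χ² = 0.2671 + 0.3365 + 0.3606 + 0.4543 = 1.42
df = (2−1)(2−1) = 1. Since 1.42 < 2.706, fail to reject the null hypothesis of independence at α = 0.1.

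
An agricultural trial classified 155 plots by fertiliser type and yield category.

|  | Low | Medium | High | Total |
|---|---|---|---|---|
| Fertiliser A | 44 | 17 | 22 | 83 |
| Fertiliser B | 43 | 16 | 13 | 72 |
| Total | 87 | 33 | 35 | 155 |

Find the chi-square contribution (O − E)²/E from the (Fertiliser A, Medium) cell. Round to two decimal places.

0.03

Row total (Fertiliser A) = 83; column total (Medium) = 33; N = 155.
Expected count E = 83 × 33 / 155 = 17.671.
Contribution = (O − E)²/E = (17 − 17.671)² / 17.671 = 0.03.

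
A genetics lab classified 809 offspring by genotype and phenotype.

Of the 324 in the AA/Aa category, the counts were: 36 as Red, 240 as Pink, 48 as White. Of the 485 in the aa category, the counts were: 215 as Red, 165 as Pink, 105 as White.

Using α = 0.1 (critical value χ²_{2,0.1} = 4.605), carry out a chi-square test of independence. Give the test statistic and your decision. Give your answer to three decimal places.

136.128; reject H₀

Row totals: 324, 485. Column totals: 251, 405, 153. Grand total N = 809.
Expected counts (row total × column total / N):
  AA/Aa, Red: 324×251/809 = 100.5241
  AA/Aa, Pink: 324×405/809 = 162.2002
  AA/Aa, White: 324×153/809 = 61.2756
  aa, Red: 485×251/809 = 150.4759
  aa, Pink: 485×405/809 = 242.7998
  aa, White: 485×153/809 = 91.7244
Contributions (O − E)²/E:
  (36 − 100.5241)²/100.5241 = 41.4165
  (240 − 162.2002)²/162.2002 = 37.3169
  (48 − 61.2756)²/61.2756 = 2.8762
  (215 − 150.4759)²/150.4759 = 27.6679
  (165 − 242.7998)²/242.7998 = 24.9292
  (105 − 91.7244)²/91.7244 = 1.9214
χ² = 41.4165 + 37.3169 + 2.8762 + 27.6679 + 24.9292 + 1.9214 = 136.128
df = (2−1)(3−1) = 2. Since 136.128 > 4.605, reject the null hypothesis of independence at α = 0.1.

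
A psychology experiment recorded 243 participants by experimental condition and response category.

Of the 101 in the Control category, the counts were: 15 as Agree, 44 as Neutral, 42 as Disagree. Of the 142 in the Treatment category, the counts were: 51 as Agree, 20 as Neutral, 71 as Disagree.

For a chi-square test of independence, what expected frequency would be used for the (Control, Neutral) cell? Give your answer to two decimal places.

Row total (Control) = 101; column total (Neutral) = 64; grand total N = 243.
Expected count = (row total × column total) / N = 101 × 64 / 243 = 26.60.

26.60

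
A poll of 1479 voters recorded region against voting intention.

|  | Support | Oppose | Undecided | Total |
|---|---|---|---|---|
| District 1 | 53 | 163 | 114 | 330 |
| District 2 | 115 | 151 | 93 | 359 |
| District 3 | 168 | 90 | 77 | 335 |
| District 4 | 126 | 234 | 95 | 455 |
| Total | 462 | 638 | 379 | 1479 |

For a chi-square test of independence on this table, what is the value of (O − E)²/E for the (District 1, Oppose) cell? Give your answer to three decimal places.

Row total (District 1) = 330; column total (Oppose) = 638; N = 1479.
Expected count E = 330 × 638 / 1479 = 142.35294.
Contribution = (O − E)²/E = (163 − 142.35294)² / 142.35294 = 2.995.

2.995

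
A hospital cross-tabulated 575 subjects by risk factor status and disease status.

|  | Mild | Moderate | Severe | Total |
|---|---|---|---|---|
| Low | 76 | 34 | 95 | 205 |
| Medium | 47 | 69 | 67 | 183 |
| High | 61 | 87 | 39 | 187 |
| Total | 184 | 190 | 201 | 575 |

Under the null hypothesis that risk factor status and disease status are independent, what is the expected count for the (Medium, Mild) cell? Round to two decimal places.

58.56

Row total (Medium) = 183; column total (Mild) = 184; grand total N = 575.
Expected count = (row total × column total) / N = 183 × 184 / 575 = 58.56.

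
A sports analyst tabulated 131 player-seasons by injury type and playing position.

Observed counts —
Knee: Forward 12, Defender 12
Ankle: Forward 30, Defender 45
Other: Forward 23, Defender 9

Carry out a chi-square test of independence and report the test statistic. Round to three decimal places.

Row totals: 24, 75, 32. Column totals: 65, 66. Grand total N = 131.
Expected counts (row total × column total / N):
  Knee, Forward: 24×65/131 = 11.9084
  Knee, Defender: 24×66/131 = 12.0916
  Ankle, Forward: 75×65/131 = 37.2137
  Ankle, Defender: 75×66/131 = 37.7863
  Other, Forward: 32×65/131 = 15.8779
  Other, Defender: 32×66/131 = 16.1221
Contributions (O − E)²/E:
  (12 − 11.9084)²/11.9084 = 0.0007
  (12 − 12.0916)²/12.0916 = 0.0007
  (30 − 37.2137)²/37.2137 = 1.3983
  (45 − 37.7863)²/37.7863 = 1.3772
  (23 − 15.8779)²/15.8779 = 3.1946
  (9 − 16.1221)²/16.1221 = 3.1463
χ² = 0.0007 + 0.0007 + 1.3983 + 1.3772 + 3.1946 + 3.1463 = 9.118

9.118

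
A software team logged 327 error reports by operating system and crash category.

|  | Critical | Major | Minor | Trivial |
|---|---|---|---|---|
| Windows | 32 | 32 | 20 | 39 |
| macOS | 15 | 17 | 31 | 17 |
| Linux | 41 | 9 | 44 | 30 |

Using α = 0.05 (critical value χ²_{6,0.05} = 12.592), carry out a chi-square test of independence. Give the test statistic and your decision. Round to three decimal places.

Row totals: 123, 80, 124. Column totals: 88, 58, 95, 86. Grand total N = 327.
Expected counts (row total × column total / N):
  Windows, Critical: 123×88/327 = 33.1009
  Windows, Major: 123×58/327 = 21.8165
  Windows, Minor: 123×95/327 = 35.7339
  Windows, Trivial: 123×86/327 = 32.3486
  macOS, Critical: 80×88/327 = 21.5291
  macOS, Major: 80×58/327 = 14.1896
  macOS, Minor: 80×95/327 = 23.2416
  macOS, Trivial: 80×86/327 = 21.0398
  Linux, Critical: 124×88/327 = 33.3700
  Linux, Major: 124×58/327 = 21.9939
  Linux, Minor: 124×95/327 = 36.0245
  Linux, Trivial: 124×86/327 = 32.6116
Contributions (O − E)²/E:
  (32 − 33.1009)²/33.1009 = 0.0366
  (32 − 21.8165)²/21.8165 = 4.7535
  (20 − 35.7339)²/35.7339 = 6.9278
  (39 − 32.3486)²/32.3486 = 1.3676
  (15 − 21.5291)²/21.5291 = 1.9801
  (17 − 14.1896)²/14.1896 = 0.5566
  (31 − 23.2416)²/23.2416 = 2.5899
  (17 − 21.0398)²/21.0398 = 0.7757
  (41 − 33.3700)²/33.3700 = 1.7446
  (9 − 21.9939)²/21.9939 = 7.6767
  (44 − 36.0245)²/36.0245 = 1.7657
  (30 − 32.6116)²/32.6116 = 0.2091
χ² = 0.0366 + 4.7535 + 6.9278 + 1.3676 + 1.9801 + 0.5566 + 2.5899 + 0.7757 + 1.7446 + 7.6767 + 1.7657 + 0.2091 = 30.384
df = (3−1)(4−1) = 6. Since 30.384 > 12.592, reject the null hypothesis of independence at α = 0.05.

30.384; reject H₀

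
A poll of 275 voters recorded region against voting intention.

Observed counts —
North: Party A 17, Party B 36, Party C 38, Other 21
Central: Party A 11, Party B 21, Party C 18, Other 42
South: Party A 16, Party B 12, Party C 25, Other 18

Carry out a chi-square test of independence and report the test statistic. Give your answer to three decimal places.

Row totals: 112, 92, 71. Column totals: 44, 69, 81, 81. Grand total N = 275.
Expected counts (row total × column total / N):
  North, Party A: 112×44/275 = 17.9200
  North, Party B: 112×69/275 = 28.1018
  North, Party C: 112×81/275 = 32.9891
  North, Other: 112×81/275 = 32.9891
  Central, Party A: 92×44/275 = 14.7200
  Central, Party B: 92×69/275 = 23.0836
  Central, Party C: 92×81/275 = 27.0982
  Central, Other: 92×81/275 = 27.0982
  South, Party A: 71×44/275 = 11.3600
  South, Party B: 71×69/275 = 17.8145
  South, Party C: 71×81/275 = 20.9127
  South, Other: 71×81/275 = 20.9127
Contributions (O − E)²/E:
  (17 − 17.9200)²/17.9200 = 0.0472
  (36 − 28.1018)²/28.1018 = 2.2198
  (38 − 32.9891)²/32.9891 = 0.7611
  (21 − 32.9891)²/32.9891 = 4.3572
  (11 − 14.7200)²/14.7200 = 0.9401
  (21 − 23.0836)²/23.0836 = 0.1881
  (18 − 27.0982)²/27.0982 = 3.0547
  (42 − 27.0982)²/27.0982 = 8.1948
  (16 − 11.3600)²/11.3600 = 1.8952
  (12 − 17.8145)²/17.8145 = 1.8978
  (25 − 20.9127)²/20.9127 = 0.7988
  (18 − 20.9127)²/20.9127 = 0.4057
χ² = 0.0472 + 2.2198 + 0.7611 + 4.3572 + 0.9401 + 0.1881 + 3.0547 + 8.1948 + 1.8952 + 1.8978 + 0.7988 + 0.4057 = 24.761

24.761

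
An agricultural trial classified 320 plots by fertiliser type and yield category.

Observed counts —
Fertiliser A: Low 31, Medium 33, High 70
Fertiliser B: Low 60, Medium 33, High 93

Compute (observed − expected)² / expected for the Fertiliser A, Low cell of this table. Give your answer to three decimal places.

1.325

Row total (Fertiliser A) = 134; column total (Low) = 91; N = 320.
Expected count E = 134 × 91 / 320 = 38.1063.
Contribution = (O − E)²/E = (31 − 38.1063)² / 38.1063 = 1.325.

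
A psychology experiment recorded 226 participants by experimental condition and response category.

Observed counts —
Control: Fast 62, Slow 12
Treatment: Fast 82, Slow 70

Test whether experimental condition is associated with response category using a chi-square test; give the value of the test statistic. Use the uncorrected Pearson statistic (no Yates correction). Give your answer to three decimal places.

Row totals: 74, 152. Column totals: 144, 82. Grand total N = 226.
Expected counts (row total × column total / N):
  Control, Fast: 74×144/226 = 47.1504
  Control, Slow: 74×82/226 = 26.8496
  Treatment, Fast: 152×144/226 = 96.8496
  Treatment, Slow: 152×82/226 = 55.1504
Contributions (O − E)²/E:
  (62 − 47.1504)²/47.1504 = 4.6767
  (12 − 26.8496)²/26.8496 = 8.2128
  (82 − 96.8496)²/96.8496 = 2.2768
  (70 − 55.1504)²/55.1504 = 3.9984
χ² = 4.6767 + 8.2128 + 2.2768 + 3.9984 = 19.165

19.165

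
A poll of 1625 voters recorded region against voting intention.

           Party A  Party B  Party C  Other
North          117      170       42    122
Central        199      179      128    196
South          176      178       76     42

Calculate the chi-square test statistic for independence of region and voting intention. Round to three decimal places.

Row totals: 451, 702, 472. Column totals: 492, 527, 246, 360. Grand total N = 1625.
Expected counts (row total × column total / N):
  North, Party A: 451×492/1625 = 136.5489
  North, Party B: 451×527/1625 = 146.2628
  North, Party C: 451×246/1625 = 68.2745
  North, Other: 451×360/1625 = 99.9138
  Central, Party A: 702×492/1625 = 212.5440
  Central, Party B: 702×527/1625 = 227.6640
  Central, Party C: 702×246/1625 = 106.2720
  Central, Other: 702×360/1625 = 155.5200
  South, Party A: 472×492/1625 = 142.9071
  South, Party B: 472×527/1625 = 153.0732
  South, Party C: 472×246/1625 = 71.4535
  South, Other: 472×360/1625 = 104.5662
Contributions (O − E)²/E:
  (117 − 136.5489)²/136.5489 = 2.7987
  (170 − 146.2628)²/146.2628 = 3.8523
  (42 − 68.2745)²/68.2745 = 10.1114
  (122 − 99.9138)²/99.9138 = 4.8822
  (199 − 212.5440)²/212.5440 = 0.8631
  (179 − 227.6640)²/227.6640 = 10.4021
  (128 − 106.2720)²/106.2720 = 4.4424
  (196 − 155.5200)²/155.5200 = 10.5365
  (176 − 142.9071)²/142.9071 = 7.6633
  (178 − 153.0732)²/153.0732 = 4.0591
  (76 − 71.4535)²/71.4535 = 0.2893
  (42 − 104.5662)²/104.5662 = 37.4359
χ² = 2.7987 + 3.8523 + 10.1114 + 4.8822 + 0.8631 + 10.4021 + 4.4424 + 10.5365 + 7.6633 + 4.0591 + 0.2893 + 37.4359 = 97.336

97.336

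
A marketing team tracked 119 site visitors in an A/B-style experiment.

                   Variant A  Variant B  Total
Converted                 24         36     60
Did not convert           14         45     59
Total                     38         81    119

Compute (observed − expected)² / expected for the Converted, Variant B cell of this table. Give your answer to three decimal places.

0.574

Row total (Converted) = 60; column total (Variant B) = 81; N = 119.
Expected count E = 60 × 81 / 119 = 40.8403.
Contribution = (O − E)²/E = (36 − 40.8403)² / 40.8403 = 0.574.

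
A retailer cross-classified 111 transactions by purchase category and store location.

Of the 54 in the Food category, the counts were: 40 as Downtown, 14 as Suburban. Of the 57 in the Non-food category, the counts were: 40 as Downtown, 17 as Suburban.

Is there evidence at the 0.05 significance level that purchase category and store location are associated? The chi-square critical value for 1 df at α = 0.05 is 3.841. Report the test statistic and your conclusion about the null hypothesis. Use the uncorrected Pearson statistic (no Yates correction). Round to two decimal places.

Row totals: 54, 57. Column totals: 80, 31. Grand total N = 111.
Expected counts (row total × column total / N):
  Food, Downtown: 54×80/111 = 38.919
  Food, Suburban: 54×31/111 = 15.081
  Non-food, Downtown: 57×80/111 = 41.081
  Non-food, Suburban: 57×31/111 = 15.919
Contributions (O − E)²/E:
  (40 − 38.919)²/38.919 = 0.0300
  (14 − 15.081)²/15.081 = 0.0775
  (40 − 41.081)²/41.081 = 0.0284
  (17 − 15.919)²/15.919 = 0.0734
χ² = 0.0300 + 0.0775 + 0.0284 + 0.0734 = 0.21
df = (2−1)(2−1) = 1. Since 0.21 < 3.841, fail to reject the null hypothesis of independence at α = 0.05.

0.21; fail to reject H₀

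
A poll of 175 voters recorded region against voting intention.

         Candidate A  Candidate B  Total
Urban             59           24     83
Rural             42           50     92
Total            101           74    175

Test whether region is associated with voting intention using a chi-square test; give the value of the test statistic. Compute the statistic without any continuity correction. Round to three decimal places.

11.564

Grand total N = 175.
Expected counts (row total × column total / N):
  Urban, Candidate A: 83×101/175 = 47.9029
  Urban, Candidate B: 83×74/175 = 35.0971
  Rural, Candidate A: 92×101/175 = 53.0971
  Rural, Candidate B: 92×74/175 = 38.9029
Contributions (O − E)²/E:
  (59 − 47.9029)²/47.9029 = 2.5707
  (24 − 35.0971)²/35.0971 = 3.5087
  (42 − 53.0971)²/53.0971 = 2.3193
  (50 − 38.9029)²/38.9029 = 3.1655
χ² = 2.5707 + 3.5087 + 2.3193 + 3.1655 = 11.564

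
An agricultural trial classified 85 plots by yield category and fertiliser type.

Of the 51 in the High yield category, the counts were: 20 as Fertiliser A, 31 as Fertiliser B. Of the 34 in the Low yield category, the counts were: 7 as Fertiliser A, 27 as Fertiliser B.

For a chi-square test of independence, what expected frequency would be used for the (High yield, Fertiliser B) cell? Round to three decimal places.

Row total (High yield) = 51; column total (Fertiliser B) = 58; grand total N = 85.
Expected count = (row total × column total) / N = 51 × 58 / 85 = 34.800.

34.800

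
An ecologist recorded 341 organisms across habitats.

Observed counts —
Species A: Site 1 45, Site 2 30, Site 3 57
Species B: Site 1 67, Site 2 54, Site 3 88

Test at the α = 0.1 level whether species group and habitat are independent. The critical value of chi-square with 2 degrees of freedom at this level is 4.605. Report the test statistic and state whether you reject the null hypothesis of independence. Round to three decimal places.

Row totals: 132, 209. Column totals: 112, 84, 145. Grand total N = 341.
Expected counts (row total × column total / N):
  Species A, Site 1: 132×112/341 = 43.3548
  Species A, Site 2: 132×84/341 = 32.5161
  Species A, Site 3: 132×145/341 = 56.1290
  Species B, Site 1: 209×112/341 = 68.6452
  Species B, Site 2: 209×84/341 = 51.4839
  Species B, Site 3: 209×145/341 = 88.8710
Contributions (O − E)²/E:
  (45 − 43.3548)²/43.3548 = 0.0624
  (30 − 32.5161)²/32.5161 = 0.1947
  (57 − 56.1290)²/56.1290 = 0.0135
  (67 − 68.6452)²/68.6452 = 0.0394
  (54 − 51.4839)²/51.4839 = 0.1230
  (88 − 88.8710)²/88.8710 = 0.0085
χ² = 0.0624 + 0.1947 + 0.0135 + 0.0394 + 0.1230 + 0.0085 = 0.442
df = (2−1)(3−1) = 2. Since 0.442 < 4.605, fail to reject the null hypothesis of independence at α = 0.1.

0.442; fail to reject H₀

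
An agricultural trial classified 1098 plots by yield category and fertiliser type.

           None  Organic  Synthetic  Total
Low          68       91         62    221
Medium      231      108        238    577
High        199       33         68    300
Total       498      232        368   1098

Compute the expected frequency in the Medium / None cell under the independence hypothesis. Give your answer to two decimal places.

Row total (Medium) = 577; column total (None) = 498; grand total N = 1098.
Expected count = (row total × column total) / N = 577 × 498 / 1098 = 261.70.

261.70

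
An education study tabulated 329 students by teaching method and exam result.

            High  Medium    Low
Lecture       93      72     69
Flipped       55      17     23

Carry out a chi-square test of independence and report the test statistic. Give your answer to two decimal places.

Row totals: 234, 95. Column totals: 148, 89, 92. Grand total N = 329.
Expected counts (row total × column total / N):
  Lecture, High: 234×148/329 = 105.264
  Lecture, Medium: 234×89/329 = 63.301
  Lecture, Low: 234×92/329 = 65.435
  Flipped, High: 95×148/329 = 42.736
  Flipped, Medium: 95×89/329 = 25.699
  Flipped, Low: 95×92/329 = 26.565
Contributions (O − E)²/E:
  (93 − 105.264)²/105.264 = 1.4288
  (72 − 63.301)²/63.301 = 1.1954
  (69 − 65.435)²/65.435 = 0.1942
  (55 − 42.736)²/42.736 = 3.5194
  (17 − 25.699)²/25.699 = 2.9446
  (23 − 26.565)²/26.565 = 0.4784
χ² = 1.4288 + 1.1954 + 0.1942 + 3.5194 + 2.9446 + 0.4784 = 9.76

9.76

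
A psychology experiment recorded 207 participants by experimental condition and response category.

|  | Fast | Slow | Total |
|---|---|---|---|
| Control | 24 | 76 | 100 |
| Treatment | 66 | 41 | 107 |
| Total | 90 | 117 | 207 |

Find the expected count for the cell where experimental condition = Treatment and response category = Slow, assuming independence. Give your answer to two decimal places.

Row total (Treatment) = 107; column total (Slow) = 117; grand total N = 207.
Expected count = (row total × column total) / N = 107 × 117 / 207 = 60.48.

60.48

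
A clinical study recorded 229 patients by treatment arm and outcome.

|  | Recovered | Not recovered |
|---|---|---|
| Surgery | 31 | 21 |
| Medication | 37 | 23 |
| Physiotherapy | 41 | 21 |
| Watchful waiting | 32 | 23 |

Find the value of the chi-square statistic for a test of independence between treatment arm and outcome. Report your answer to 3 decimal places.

Row totals: 52, 60, 62, 55. Column totals: 141, 88. Grand total N = 229.
Expected counts (row total × column total / N):
  Surgery, Recovered: 52×141/229 = 32.01747
  Surgery, Not recovered: 52×88/229 = 19.98253
  Medication, Recovered: 60×141/229 = 36.94323
  Medication, Not recovered: 60×88/229 = 23.05677
  Physiotherapy, Recovered: 62×141/229 = 38.17467
  Physiotherapy, Not recovered: 62×88/229 = 23.82533
  Watchful waiting, Recovered: 55×141/229 = 33.86463
  Watchful waiting, Not recovered: 55×88/229 = 21.13537
Contributions (O − E)²/E:
  (31 − 32.01747)²/32.01747 = 0.0323
  (21 − 19.98253)²/19.98253 = 0.0518
  (37 − 36.94323)²/36.94323 = 0.0001
  (23 − 23.05677)²/23.05677 = 0.0001
  (41 − 38.17467)²/38.17467 = 0.2091
  (21 − 23.82533)²/23.82533 = 0.3350
  (32 − 33.86463)²/33.86463 = 0.1027
  (23 − 21.13537)²/21.13537 = 0.1645
χ² = 0.0323 + 0.0518 + 0.0001 + 0.0001 + 0.2091 + 0.3350 + 0.1027 + 0.1645 = 0.896

0.896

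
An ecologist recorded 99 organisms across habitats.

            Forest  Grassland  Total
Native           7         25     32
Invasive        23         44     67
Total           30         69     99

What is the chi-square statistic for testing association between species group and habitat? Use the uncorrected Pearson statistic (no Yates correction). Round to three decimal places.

Grand total N = 99.
Expected counts (row total × column total / N):
  Native, Forest: 32×30/99 = 9.6970
  Native, Grassland: 32×69/99 = 22.3030
  Invasive, Forest: 67×30/99 = 20.3030
  Invasive, Grassland: 67×69/99 = 46.6970
Contributions (O − E)²/E:
  (7 − 9.6970)²/9.6970 = 0.7501
  (25 − 22.3030)²/22.3030 = 0.3261
  (23 − 20.3030)²/20.3030 = 0.3583
  (44 − 46.6970)²/46.6970 = 0.1558
χ² = 0.7501 + 0.3261 + 0.3583 + 0.1558 = 1.590

1.590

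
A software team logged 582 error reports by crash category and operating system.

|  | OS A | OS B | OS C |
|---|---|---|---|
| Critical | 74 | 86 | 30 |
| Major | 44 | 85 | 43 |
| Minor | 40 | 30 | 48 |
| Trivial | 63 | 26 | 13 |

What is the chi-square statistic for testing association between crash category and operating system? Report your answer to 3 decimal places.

65.035

Row totals: 190, 172, 118, 102. Column totals: 221, 227, 134. Grand total N = 582.
Expected counts (row total × column total / N):
  Critical, OS A: 190×221/582 = 72.1478
  Critical, OS B: 190×227/582 = 74.1065
  Critical, OS C: 190×134/582 = 43.7457
  Major, OS A: 172×221/582 = 65.3127
  Major, OS B: 172×227/582 = 67.0859
  Major, OS C: 172×134/582 = 39.6014
  Minor, OS A: 118×221/582 = 44.8076
  Minor, OS B: 118×227/582 = 46.0241
  Minor, OS C: 118×134/582 = 27.1684
  Trivial, OS A: 102×221/582 = 38.7320
  Trivial, OS B: 102×227/582 = 39.7835
  Trivial, OS C: 102×134/582 = 23.4845
Contributions (O − E)²/E:
  (74 − 72.1478)²/72.1478 = 0.0476
  (86 − 74.1065)²/74.1065 = 1.9088
  (30 − 43.7457)²/43.7457 = 4.3192
  (44 − 65.3127)²/65.3127 = 6.9547
  (85 − 67.0859)²/67.0859 = 4.7836
  (43 − 39.6014)²/39.6014 = 0.2917
  (40 − 44.8076)²/44.8076 = 0.5158
  (30 − 46.0241)²/46.0241 = 5.5791
  (48 − 27.1684)²/27.1684 = 15.9728
  (63 − 38.7320)²/38.7320 = 15.2054
  (26 − 39.7835)²/39.7835 = 4.7755
  (13 − 23.4845)²/23.4845 = 4.6807
χ² = 0.0476 + 1.9088 + 4.3192 + 6.9547 + 4.7836 + 0.2917 + 0.5158 + 5.5791 + 15.9728 + 15.2054 + 4.7755 + 4.6807 = 65.035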